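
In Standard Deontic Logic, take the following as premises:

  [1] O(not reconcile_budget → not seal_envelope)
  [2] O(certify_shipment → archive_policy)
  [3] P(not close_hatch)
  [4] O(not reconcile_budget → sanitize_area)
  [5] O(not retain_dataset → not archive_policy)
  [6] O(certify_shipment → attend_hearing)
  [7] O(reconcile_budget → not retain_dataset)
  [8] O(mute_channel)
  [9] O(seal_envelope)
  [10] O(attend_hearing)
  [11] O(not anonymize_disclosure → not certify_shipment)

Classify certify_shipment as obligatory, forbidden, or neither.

Premise 9 gives O(seal_envelope).
The contrapositive of premise 1 (O(not reconcile_budget → not seal_envelope)) is O(seal_envelope → reconcile_budget), and O(seal_envelope) is already established, so O(reconcile_budget).
Premise 7 is O(reconcile_budget → not retain_dataset); since O(reconcile_budget), deontic closure gives O(not retain_dataset).
Premise 5 is O(not retain_dataset → not archive_policy); since O(not retain_dataset), deontic closure gives O(not archive_policy).
Premise 2, O(certify_shipment → archive_policy), contraposes to O(not archive_policy → not certify_shipment); with O(not archive_policy) we get O(not certify_shipment).
Premises 3, 4, 6, 8, 10, 11 do not contribute to this derivation.
Thus O(not certify_shipment), which is F(certify_shipment): certify_shipment is forbidden.

Forbidden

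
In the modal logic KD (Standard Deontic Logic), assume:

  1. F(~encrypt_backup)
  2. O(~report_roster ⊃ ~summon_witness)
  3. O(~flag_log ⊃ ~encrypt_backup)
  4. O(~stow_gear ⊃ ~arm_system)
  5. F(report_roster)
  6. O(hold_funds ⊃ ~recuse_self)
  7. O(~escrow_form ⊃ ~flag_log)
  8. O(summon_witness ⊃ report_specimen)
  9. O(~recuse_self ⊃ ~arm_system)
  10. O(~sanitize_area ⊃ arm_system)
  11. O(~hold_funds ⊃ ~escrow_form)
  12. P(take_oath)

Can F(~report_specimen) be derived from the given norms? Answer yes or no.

Premise 8 is O(summon_witness ⊃ report_specimen), but O(summon_witness) is not derivable from the premises, so it does not yield O(report_specimen).
No other premise forces O(report_specimen). An ideal world satisfying every premise can still have ~report_specimen true, so F(~report_specimen) is not derivable.

No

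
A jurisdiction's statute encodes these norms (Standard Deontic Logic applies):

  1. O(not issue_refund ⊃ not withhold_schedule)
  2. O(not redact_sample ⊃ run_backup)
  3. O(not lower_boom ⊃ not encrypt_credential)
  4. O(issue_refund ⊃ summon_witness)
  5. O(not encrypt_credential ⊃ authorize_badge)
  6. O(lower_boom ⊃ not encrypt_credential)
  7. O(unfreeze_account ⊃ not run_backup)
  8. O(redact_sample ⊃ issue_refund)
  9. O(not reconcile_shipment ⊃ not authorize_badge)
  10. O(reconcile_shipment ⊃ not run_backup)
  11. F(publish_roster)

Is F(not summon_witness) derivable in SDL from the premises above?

Premises 3 and 6 cover both cases: O(not lower_boom ⊃ not encrypt_credential) and O(lower_boom ⊃ not encrypt_credential). Since not lower_boom ∨ lower_boom is a tautology, O(not encrypt_credential) follows.
Applying K to premise 5 (O(not encrypt_credential ⊃ authorize_badge)) and O(not encrypt_credential) yields O(authorize_badge).
Premise 9 is O(not reconcile_shipment ⊃ not authorize_badge); contrapositively O(authorize_badge ⊃ reconcile_shipment). Since O(authorize_badge) holds, K gives O(reconcile_shipment).
With premise 10, O(reconcile_shipment ⊃ not run_backup), the K-axiom yields O(not run_backup).
Premise 2 is O(not redact_sample ⊃ run_backup); contrapositively O(not run_backup ⊃ redact_sample). Since O(not run_backup) holds, K gives O(redact_sample).
With premise 8, O(redact_sample ⊃ issue_refund), the K-axiom yields O(issue_refund).
Premise 4 is O(issue_refund ⊃ summon_witness); since O(issue_refund), deontic closure gives O(summon_witness).
Premises 1, 7, 11 do not contribute to this derivation.
So O(summon_witness) holds, i.e. F(not summon_witness). The claim follows.

Yes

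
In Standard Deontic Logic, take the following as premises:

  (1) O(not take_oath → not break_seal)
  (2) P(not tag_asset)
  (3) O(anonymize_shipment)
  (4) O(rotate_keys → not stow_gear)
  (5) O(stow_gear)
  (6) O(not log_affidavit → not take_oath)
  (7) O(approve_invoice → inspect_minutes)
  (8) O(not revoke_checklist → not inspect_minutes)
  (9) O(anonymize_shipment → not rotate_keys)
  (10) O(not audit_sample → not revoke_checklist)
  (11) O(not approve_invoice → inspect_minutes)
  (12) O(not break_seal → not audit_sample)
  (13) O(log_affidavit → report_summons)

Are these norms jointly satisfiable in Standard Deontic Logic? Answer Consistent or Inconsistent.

Premise 4 is O(rotate_keys → not stow_gear), but O(rotate_keys) is not derivable from the premises, so it does not yield O(not stow_gear).
So O(not stow_gear) is not derivable, and the apparent clash with O(stow_gear) does not arise.
A world satisfying every obligation exists (e.g. anonymize_shipment=true, approve_invoice=false, audit_sample=true, break_seal=true, inspect_minutes=true, log_affidavit=true, report_summons=true, revoke_checklist=true, rotate_keys=false, stow_gear=true, tag_asset=false, take_oath=true); no atom is both obligatory and forbidden, so the set is consistent.

Consistent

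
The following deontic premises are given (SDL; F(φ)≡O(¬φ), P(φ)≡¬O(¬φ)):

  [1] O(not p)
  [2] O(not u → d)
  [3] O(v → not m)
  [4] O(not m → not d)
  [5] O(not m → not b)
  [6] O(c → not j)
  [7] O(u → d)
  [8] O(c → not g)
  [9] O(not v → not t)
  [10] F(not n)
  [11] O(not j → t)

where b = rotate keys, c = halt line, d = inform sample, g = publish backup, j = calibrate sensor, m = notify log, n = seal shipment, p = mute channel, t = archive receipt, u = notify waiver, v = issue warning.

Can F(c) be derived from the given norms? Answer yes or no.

Premises 2 and 7 cover both cases: O(not u → d) and O(u → d). Since not u ∨ u is a tautology, O(d) follows.
Premise 4 is O(not m → not d); contrapositively O(d → m). Since O(d) holds, K gives O(m).
Premise 3 is O(v → not m); contrapositively O(m → not v). Since O(m) holds, K gives O(not v).
From O(not v) and premise 9, O(not v → not t), we obtain O(not t).
Premise 11 is O(not j → t); contrapositively O(not t → j). Since O(not t) holds, K gives O(j).
Premise 6 is O(c → not j); contrapositively O(j → not c). Since O(j) holds, K gives O(not c).
Premises 1, 5, 8, 10 do not contribute to this derivation.
So O(not c) holds, i.e. F(c). The claim follows.

Yes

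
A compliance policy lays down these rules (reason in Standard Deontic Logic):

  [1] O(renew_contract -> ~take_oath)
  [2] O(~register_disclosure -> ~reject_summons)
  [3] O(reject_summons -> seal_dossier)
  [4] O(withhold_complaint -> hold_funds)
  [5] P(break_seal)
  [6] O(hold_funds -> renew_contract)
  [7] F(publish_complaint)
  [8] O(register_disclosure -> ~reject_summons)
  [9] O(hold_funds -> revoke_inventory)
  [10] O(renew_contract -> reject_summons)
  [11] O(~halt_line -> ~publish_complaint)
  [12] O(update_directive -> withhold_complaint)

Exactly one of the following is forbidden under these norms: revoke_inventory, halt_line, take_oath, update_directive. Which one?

update_directive

By case analysis on ~register_disclosure: premise 2 gives O(~register_disclosure -> ~reject_summons) and premise 8 gives O(register_disclosure -> ~reject_summons), so O(~reject_summons) either way.
Premise 10, O(renew_contract -> reject_summons), contraposes to O(~reject_summons -> ~renew_contract); with O(~reject_summons) we get O(~renew_contract).
The contrapositive of premise 6 (O(hold_funds -> renew_contract)) is O(~renew_contract -> ~hold_funds), and O(~renew_contract) is already established, so O(~hold_funds).
Premise 4, O(withhold_complaint -> hold_funds), contraposes to O(~hold_funds -> ~withhold_complaint); with O(~hold_funds) we get O(~withhold_complaint).
Premise 12 is O(update_directive -> withhold_complaint); contrapositively O(~withhold_complaint -> ~update_directive). Since O(~withhold_complaint) holds, K gives O(~update_directive).
So O(~update_directive) holds, i.e. update_directive is forbidden. None of the other listed options is forbidden under the premises.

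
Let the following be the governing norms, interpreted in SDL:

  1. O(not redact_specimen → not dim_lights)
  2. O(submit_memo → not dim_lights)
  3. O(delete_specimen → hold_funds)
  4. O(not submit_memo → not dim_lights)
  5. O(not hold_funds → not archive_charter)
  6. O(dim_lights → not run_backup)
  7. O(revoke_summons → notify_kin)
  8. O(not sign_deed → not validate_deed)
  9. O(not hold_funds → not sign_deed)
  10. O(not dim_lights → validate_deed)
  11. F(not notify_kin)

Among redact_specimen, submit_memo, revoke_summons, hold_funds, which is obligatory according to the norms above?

Premises 2 and 4 cover both cases: O(submit_memo → not dim_lights) and O(not submit_memo → not dim_lights). Since submit_memo ∨ not submit_memo is a tautology, O(not dim_lights) follows.
With premise 10, O(not dim_lights → validate_deed), the K-axiom yields O(validate_deed).
Premise 8, O(not sign_deed → not validate_deed), contraposes to O(validate_deed → sign_deed); with O(validate_deed) we get O(sign_deed).
Premise 9 is O(not hold_funds → not sign_deed); contrapositively O(sign_deed → hold_funds). Since O(sign_deed) holds, K gives O(hold_funds).
So O(hold_funds) holds — hold_funds is obligatory. None of the other listed options is made obligatory by any chain of premises.

hold_funds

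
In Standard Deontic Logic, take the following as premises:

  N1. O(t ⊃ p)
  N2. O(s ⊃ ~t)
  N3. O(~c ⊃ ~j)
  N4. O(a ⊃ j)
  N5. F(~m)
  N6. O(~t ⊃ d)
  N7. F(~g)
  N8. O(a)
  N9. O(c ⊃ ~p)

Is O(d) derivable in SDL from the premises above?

Yes

Premise 8 states O(a) outright.
Applying K to premise 4 (O(a ⊃ j)) and O(a) yields O(j).
Premise 3, O(~c ⊃ ~j), contraposes to O(j ⊃ c); with O(j) we get O(c).
With premise 9, O(c ⊃ ~p), the K-axiom yields O(~p).
Premise 1, O(t ⊃ p), contraposes to O(~p ⊃ ~t); with O(~p) we get O(~t).
With premise 6, O(~t ⊃ d), the K-axiom yields O(d).
Premises 2, 5, 7 do not contribute to this derivation.
So O(d) follows.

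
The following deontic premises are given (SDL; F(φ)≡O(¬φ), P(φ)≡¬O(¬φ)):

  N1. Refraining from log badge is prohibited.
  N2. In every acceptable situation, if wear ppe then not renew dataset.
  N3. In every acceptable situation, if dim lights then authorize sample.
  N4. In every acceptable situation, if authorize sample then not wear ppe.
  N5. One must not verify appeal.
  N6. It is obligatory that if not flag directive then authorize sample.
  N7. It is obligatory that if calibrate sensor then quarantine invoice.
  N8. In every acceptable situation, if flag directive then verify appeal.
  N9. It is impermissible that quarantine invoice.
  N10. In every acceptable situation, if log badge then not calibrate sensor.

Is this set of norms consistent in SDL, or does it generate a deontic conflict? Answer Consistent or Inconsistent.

Consistent

Premise 7 is O(calibrate_sensor → quarantine_invoice), but O(calibrate_sensor) is not derivable from the premises, so it does not yield O(quarantine_invoice).
So O(quarantine_invoice) is not derivable, and the apparent clash with O(¬quarantine_invoice) does not arise.
A world satisfying every obligation exists (e.g. authorize_sample=true, calibrate_sensor=false, dim_lights=false, flag_directive=false, log_badge=true, quarantine_invoice=false, renew_dataset=false, verify_appeal=false, wear_ppe=false); no atom is both obligatory and forbidden, so the set is consistent.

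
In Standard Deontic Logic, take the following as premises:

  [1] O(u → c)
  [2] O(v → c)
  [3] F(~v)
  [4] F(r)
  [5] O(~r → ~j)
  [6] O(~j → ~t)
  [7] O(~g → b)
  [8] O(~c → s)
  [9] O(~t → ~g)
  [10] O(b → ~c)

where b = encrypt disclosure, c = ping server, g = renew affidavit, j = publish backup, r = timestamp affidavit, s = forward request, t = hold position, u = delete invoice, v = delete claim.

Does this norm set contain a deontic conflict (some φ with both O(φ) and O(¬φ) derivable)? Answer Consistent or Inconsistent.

Inconsistent

Premise 3, F(~v), is equivalent to O(v).
From O(v) and premise 2, O(v → c), we obtain O(c).
The contrapositive of premise 10 (O(b → ~c)) is O(c → ~b), and O(c) is already established, so O(~b).
The contrapositive of premise 7 (O(~g → b)) is O(~b → g), and O(~b) is already established, so O(g).
Premise 9, O(~t → ~g), contraposes to O(g → t); with O(g) we get O(t).
Premise 6, O(~j → ~t), contraposes to O(t → j); with O(t) we get O(j).
The contrapositive of premise 5 (O(~r → ~j)) is O(j → r), and O(j) is already established, so O(r).
Yet premise 4 is F(r), i.e. O(~r).
We now have both O(r) and O(~r) — r is simultaneously obligatory and forbidden, violating the D-axiom.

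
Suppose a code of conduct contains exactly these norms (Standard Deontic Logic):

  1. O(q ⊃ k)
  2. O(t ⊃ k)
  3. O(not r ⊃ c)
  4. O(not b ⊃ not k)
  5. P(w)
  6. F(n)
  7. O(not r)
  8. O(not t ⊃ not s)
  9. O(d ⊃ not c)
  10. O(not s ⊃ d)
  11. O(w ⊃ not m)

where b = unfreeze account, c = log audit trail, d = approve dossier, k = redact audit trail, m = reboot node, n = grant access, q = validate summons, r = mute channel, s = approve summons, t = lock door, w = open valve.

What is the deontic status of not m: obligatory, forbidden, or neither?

Premise 11 is O(w ⊃ not m), but O(w) is not derivable from the premises (the permission P(w) asserts only not O(not w), not O(w)), so it does not yield O(not m).
No premise or chain of K-axiom applications forces O(not m), and none forces O(m). So not m is neither obligatory nor forbidden under these norms.

Neither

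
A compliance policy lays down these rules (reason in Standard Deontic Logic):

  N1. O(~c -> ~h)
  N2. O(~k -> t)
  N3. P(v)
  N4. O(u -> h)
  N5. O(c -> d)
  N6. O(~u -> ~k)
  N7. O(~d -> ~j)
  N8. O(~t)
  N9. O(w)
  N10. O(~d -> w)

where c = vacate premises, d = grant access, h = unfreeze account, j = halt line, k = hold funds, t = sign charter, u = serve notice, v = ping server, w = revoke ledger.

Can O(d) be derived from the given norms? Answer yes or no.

Premise 8 states O(~t) outright.
Premise 2, O(~k -> t), contraposes to O(~t -> k); with O(~t) we get O(k).
Premise 6, O(~u -> ~k), contraposes to O(k -> u); with O(k) we get O(u).
Premise 4 is O(u -> h); since O(u), deontic closure gives O(h).
Premise 1, O(~c -> ~h), contraposes to O(h -> c); with O(h) we get O(c).
Applying K to premise 5 (O(c -> d)) and O(c) yields O(d).
Premises 3, 7, 9, 10 do not contribute to this derivation.
So O(d) follows.

Yes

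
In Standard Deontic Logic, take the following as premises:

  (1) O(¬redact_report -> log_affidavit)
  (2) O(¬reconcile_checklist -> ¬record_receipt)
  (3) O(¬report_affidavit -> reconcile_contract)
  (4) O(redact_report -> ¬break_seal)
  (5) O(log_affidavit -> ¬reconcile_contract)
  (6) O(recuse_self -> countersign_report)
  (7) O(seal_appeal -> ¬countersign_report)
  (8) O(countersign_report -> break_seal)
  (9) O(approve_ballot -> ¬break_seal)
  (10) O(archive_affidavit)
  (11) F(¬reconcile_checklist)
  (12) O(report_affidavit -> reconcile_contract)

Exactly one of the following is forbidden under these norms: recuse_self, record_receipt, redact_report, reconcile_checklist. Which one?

Premises 3 and 12 cover both cases: O(¬report_affidavit -> reconcile_contract) and O(report_affidavit -> reconcile_contract). Since ¬report_affidavit ∨ report_affidavit is a tautology, O(reconcile_contract) follows.
Premise 5 is O(log_affidavit -> ¬reconcile_contract); contrapositively O(reconcile_contract -> ¬log_affidavit). Since O(reconcile_contract) holds, K gives O(¬log_affidavit).
Premise 1 is O(¬redact_report -> log_affidavit); contrapositively O(¬log_affidavit -> redact_report). Since O(¬log_affidavit) holds, K gives O(redact_report).
Applying K to premise 4 (O(redact_report -> ¬break_seal)) and O(redact_report) yields O(¬break_seal).
The contrapositive of premise 8 (O(countersign_report -> break_seal)) is O(¬break_seal -> ¬countersign_report), and O(¬break_seal) is already established, so O(¬countersign_report).
The contrapositive of premise 6 (O(recuse_self -> countersign_report)) is O(¬countersign_report -> ¬recuse_self), and O(¬countersign_report) is already established, so O(¬recuse_self).
So O(¬recuse_self) holds, i.e. recuse_self is forbidden. None of the other listed options is forbidden under the premises.

recuse_self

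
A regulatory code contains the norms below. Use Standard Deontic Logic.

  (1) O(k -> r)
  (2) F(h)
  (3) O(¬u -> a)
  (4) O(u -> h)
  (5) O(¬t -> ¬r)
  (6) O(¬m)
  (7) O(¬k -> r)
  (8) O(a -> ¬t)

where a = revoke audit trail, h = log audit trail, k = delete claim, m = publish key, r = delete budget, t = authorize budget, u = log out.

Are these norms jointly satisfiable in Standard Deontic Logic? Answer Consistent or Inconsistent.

Premises 7 and 1 are O(¬k -> r) and O(k -> r); every ideal world satisfies ¬k or k, so in either case r holds — hence O(r).
The contrapositive of premise 5 (O(¬t -> ¬r)) is O(r -> t), and O(r) is already established, so O(t).
The contrapositive of premise 8 (O(a -> ¬t)) is O(t -> ¬a), and O(t) is already established, so O(¬a).
The contrapositive of premise 3 (O(¬u -> a)) is O(¬a -> u), and O(¬a) is already established, so O(u).
Applying K to premise 4 (O(u -> h)) and O(u) yields O(h).
However, F(h) at premise 2 amounts to O(¬h).
We now have both O(h) and O(¬h) — h is simultaneously obligatory and forbidden, violating the D-axiom.

Inconsistent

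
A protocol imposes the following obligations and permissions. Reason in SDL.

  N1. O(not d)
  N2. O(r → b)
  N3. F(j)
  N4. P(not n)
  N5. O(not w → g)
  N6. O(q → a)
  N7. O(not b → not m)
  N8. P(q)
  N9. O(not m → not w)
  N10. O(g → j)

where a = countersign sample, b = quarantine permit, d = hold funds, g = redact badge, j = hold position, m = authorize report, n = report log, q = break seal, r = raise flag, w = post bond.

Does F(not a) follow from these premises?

No

Premise 6 is O(q → a), but O(q) is not derivable from the premises (the permission P(q) asserts only not O(not q), not O(q)), so it does not yield O(a).
No other premise forces O(a). An ideal world satisfying every premise can still have not a true, so F(not a) is not derivable.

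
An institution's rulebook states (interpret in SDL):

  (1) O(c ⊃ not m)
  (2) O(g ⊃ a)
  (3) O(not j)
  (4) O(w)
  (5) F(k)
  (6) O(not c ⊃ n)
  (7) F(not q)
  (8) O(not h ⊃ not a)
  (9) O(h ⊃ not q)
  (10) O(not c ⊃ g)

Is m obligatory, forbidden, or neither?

Premise 7, F(not q), is equivalent to O(q).
Premise 9 is O(h ⊃ not q); contrapositively O(q ⊃ not h). Since O(q) holds, K gives O(not h).
Applying K to premise 8 (O(not h ⊃ not a)) and O(not h) yields O(not a).
Premise 2, O(g ⊃ a), contraposes to O(not a ⊃ not g); with O(not a) we get O(not g).
The contrapositive of premise 10 (O(not c ⊃ g)) is O(not g ⊃ c), and O(not g) is already established, so O(c).
With premise 1, O(c ⊃ not m), the K-axiom yields O(not m).
Premises 3, 4, 5, 6 do not contribute to this derivation.
Thus O(not m), which is F(m): m is forbidden.

Forbidden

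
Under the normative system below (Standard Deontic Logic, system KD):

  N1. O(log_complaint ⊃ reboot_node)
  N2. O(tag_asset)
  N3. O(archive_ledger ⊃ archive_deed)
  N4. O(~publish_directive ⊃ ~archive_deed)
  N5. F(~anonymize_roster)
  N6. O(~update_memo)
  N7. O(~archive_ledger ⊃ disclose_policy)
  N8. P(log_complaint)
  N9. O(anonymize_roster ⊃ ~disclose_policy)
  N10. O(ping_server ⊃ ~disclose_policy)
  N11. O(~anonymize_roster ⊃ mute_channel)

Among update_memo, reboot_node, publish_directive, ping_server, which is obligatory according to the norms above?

publish_directive

F(~anonymize_roster) at premise 5 means O(anonymize_roster).
With premise 9, O(anonymize_roster ⊃ ~disclose_policy), the K-axiom yields O(~disclose_policy).
Premise 7, O(~archive_ledger ⊃ disclose_policy), contraposes to O(~disclose_policy ⊃ archive_ledger); with O(~disclose_policy) we get O(archive_ledger).
Applying K to premise 3 (O(archive_ledger ⊃ archive_deed)) and O(archive_ledger) yields O(archive_deed).
The contrapositive of premise 4 (O(~publish_directive ⊃ ~archive_deed)) is O(archive_deed ⊃ publish_directive), and O(archive_deed) is already established, so O(publish_directive).
So O(publish_directive) holds — publish_directive is obligatory. None of the other listed options is made obligatory by any chain of premises.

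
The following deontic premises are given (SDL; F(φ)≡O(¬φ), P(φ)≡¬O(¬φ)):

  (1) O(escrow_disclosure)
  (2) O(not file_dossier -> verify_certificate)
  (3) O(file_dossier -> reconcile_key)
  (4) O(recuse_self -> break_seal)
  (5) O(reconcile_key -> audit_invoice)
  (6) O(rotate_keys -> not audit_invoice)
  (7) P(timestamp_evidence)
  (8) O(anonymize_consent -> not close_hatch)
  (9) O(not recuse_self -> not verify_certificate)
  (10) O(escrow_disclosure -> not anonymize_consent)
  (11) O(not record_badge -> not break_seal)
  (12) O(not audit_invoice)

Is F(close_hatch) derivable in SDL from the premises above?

Premise 8 is O(anonymize_consent -> not close_hatch), but O(anonymize_consent) is not derivable from the premises, so it does not yield O(not close_hatch).
No other premise forces O(not close_hatch). An ideal world satisfying every premise can still have close_hatch true, so F(close_hatch) is not derivable.

No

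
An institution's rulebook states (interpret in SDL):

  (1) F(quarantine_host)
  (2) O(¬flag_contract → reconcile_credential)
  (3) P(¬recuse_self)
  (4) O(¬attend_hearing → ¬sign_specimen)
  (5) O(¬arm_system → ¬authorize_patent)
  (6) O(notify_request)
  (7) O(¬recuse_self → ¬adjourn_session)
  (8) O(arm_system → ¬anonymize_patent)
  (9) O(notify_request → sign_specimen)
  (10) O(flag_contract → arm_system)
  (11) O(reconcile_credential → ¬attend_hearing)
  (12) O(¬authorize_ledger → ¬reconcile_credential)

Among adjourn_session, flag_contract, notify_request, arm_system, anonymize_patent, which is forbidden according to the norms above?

Premise 6 gives O(notify_request).
Applying K to premise 9 (O(notify_request → sign_specimen)) and O(notify_request) yields O(sign_specimen).
Premise 4, O(¬attend_hearing → ¬sign_specimen), contraposes to O(sign_specimen → attend_hearing); with O(sign_specimen) we get O(attend_hearing).
Premise 11, O(reconcile_credential → ¬attend_hearing), contraposes to O(attend_hearing → ¬reconcile_credential); with O(attend_hearing) we get O(¬reconcile_credential).
Premise 2, O(¬flag_contract → reconcile_credential), contraposes to O(¬reconcile_credential → flag_contract); with O(¬reconcile_credential) we get O(flag_contract).
With premise 10, O(flag_contract → arm_system), the K-axiom yields O(arm_system).
Premise 8 is O(arm_system → ¬anonymize_patent); since O(arm_system), deontic closure gives O(¬anonymize_patent).
So O(¬anonymize_patent) holds, i.e. anonymize_patent is forbidden. None of the other listed options is forbidden under the premises.

anonymize_patent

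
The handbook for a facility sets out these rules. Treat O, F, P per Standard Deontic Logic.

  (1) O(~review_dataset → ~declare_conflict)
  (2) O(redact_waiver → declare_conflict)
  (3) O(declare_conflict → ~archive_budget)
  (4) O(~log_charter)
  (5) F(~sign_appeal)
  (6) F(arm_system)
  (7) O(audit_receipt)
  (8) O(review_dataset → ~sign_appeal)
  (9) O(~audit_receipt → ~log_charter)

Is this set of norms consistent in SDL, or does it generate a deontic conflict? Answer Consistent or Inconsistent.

Premise 9 is O(~audit_receipt → ~log_charter); even if O(~log_charter) held, inferring O(~audit_receipt) would be affirming the consequent — invalid.
So O(~audit_receipt) is not derivable, and the apparent clash with O(audit_receipt) does not arise.
A world satisfying every obligation exists (e.g. archive_budget=false, arm_system=false, audit_receipt=true, declare_conflict=false, log_charter=false, redact_waiver=false, review_dataset=false, sign_appeal=true); no atom is both obligatory and forbidden, so the set is consistent.

Consistent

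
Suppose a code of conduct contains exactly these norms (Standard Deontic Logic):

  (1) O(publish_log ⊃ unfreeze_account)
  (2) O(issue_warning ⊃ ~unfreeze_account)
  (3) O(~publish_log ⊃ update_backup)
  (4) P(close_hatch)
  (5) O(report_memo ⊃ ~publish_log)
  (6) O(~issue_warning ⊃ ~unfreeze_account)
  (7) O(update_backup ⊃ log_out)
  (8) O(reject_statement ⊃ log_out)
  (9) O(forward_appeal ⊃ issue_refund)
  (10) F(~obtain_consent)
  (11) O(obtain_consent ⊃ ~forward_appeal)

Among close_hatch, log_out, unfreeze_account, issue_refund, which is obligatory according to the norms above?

Premises 6 and 2 cover both cases: O(~issue_warning ⊃ ~unfreeze_account) and O(issue_warning ⊃ ~unfreeze_account). Since ~issue_warning ∨ issue_warning is a tautology, O(~unfreeze_account) follows.
Premise 1, O(publish_log ⊃ unfreeze_account), contraposes to O(~unfreeze_account ⊃ ~publish_log); with O(~unfreeze_account) we get O(~publish_log).
From O(~publish_log) and premise 3, O(~publish_log ⊃ update_backup), we obtain O(update_backup).
From O(update_backup) and premise 7, O(update_backup ⊃ log_out), we obtain O(log_out).
So O(log_out) holds — log_out is obligatory. None of the other listed options is made obligatory by any chain of premises.

log_out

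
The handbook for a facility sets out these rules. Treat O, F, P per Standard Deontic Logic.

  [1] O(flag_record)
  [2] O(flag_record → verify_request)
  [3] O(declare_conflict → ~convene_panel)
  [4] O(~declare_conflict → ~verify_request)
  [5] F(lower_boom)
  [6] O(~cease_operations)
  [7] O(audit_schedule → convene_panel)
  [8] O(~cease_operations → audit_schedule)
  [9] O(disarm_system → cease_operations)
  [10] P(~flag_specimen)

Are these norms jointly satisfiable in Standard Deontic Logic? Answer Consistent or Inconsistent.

Inconsistent

Premise 1 states O(flag_record) outright.
With premise 2, O(flag_record → verify_request), the K-axiom yields O(verify_request).
The contrapositive of premise 4 (O(~declare_conflict → ~verify_request)) is O(verify_request → declare_conflict), and O(verify_request) is already established, so O(declare_conflict).
Premise 3 is O(declare_conflict → ~convene_panel); since O(declare_conflict), deontic closure gives O(~convene_panel).
Premise 7, O(audit_schedule → convene_panel), contraposes to O(~convene_panel → ~audit_schedule); with O(~convene_panel) we get O(~audit_schedule).
Premise 8 is O(~cease_operations → audit_schedule); contrapositively O(~audit_schedule → cease_operations). Since O(~audit_schedule) holds, K gives O(cease_operations).
But premise 6 directly asserts O(~cease_operations).
We now have both O(cease_operations) and O(~cease_operations) — cease_operations is simultaneously obligatory and forbidden, violating the D-axiom.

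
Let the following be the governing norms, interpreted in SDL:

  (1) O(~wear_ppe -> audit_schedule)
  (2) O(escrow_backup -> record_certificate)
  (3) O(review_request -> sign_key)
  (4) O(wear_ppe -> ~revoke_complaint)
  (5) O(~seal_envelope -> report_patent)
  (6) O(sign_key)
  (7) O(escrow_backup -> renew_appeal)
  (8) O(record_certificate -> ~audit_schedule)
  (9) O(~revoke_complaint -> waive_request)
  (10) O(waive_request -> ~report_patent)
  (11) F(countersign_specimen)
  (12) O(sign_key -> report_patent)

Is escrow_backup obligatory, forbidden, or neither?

Forbidden

Premise 6 gives O(sign_key).
Applying K to premise 12 (O(sign_key -> report_patent)) and O(sign_key) yields O(report_patent).
The contrapositive of premise 10 (O(waive_request -> ~report_patent)) is O(report_patent -> ~waive_request), and O(report_patent) is already established, so O(~waive_request).
The contrapositive of premise 9 (O(~revoke_complaint -> waive_request)) is O(~waive_request -> revoke_complaint), and O(~waive_request) is already established, so O(revoke_complaint).
Premise 4 is O(wear_ppe -> ~revoke_complaint); contrapositively O(revoke_complaint -> ~wear_ppe). Since O(revoke_complaint) holds, K gives O(~wear_ppe).
Premise 1 is O(~wear_ppe -> audit_schedule); since O(~wear_ppe), deontic closure gives O(audit_schedule).
Premise 8 is O(record_certificate -> ~audit_schedule); contrapositively O(audit_schedule -> ~record_certificate). Since O(audit_schedule) holds, K gives O(~record_certificate).
Premise 2, O(escrow_backup -> record_certificate), contraposes to O(~record_certificate -> ~escrow_backup); with O(~record_certificate) we get O(~escrow_backup).
Premises 3, 5, 7, 11 do not contribute to this derivation.
Thus O(~escrow_backup), which is F(escrow_backup): escrow_backup is forbidden.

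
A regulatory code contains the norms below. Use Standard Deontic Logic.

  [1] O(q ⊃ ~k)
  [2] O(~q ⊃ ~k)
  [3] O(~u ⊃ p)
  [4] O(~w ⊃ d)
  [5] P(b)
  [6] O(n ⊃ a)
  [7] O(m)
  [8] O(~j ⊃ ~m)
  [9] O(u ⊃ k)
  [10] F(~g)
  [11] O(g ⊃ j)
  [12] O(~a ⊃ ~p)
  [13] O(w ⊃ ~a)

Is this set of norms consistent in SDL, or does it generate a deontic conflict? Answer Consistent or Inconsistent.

Premise 8 is O(~j ⊃ ~m), but O(~j) is not derivable from the premises, so it does not yield O(~m).
So O(~m) is not derivable, and the apparent clash with O(m) does not arise.
A world satisfying every obligation exists (e.g. a=true, b=false, d=true, g=true, j=true, k=false, m=true, n=false, p=true, q=false, u=false, w=false); no atom is both obligatory and forbidden, so the set is consistent.

Consistent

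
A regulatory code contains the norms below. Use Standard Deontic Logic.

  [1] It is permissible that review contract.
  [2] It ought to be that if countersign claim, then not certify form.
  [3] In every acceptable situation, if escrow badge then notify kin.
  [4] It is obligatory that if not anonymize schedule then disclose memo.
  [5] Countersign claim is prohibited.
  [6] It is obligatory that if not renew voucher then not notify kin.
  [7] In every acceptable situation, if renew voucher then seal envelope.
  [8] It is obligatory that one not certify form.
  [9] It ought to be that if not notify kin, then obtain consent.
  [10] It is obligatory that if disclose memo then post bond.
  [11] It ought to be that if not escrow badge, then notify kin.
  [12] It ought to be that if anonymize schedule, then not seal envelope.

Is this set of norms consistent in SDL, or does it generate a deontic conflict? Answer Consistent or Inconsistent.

Consistent

Premise 2 is O(countersign_claim → ¬certify_form); even if O(¬certify_form) held, inferring O(countersign_claim) would be affirming the consequent — invalid.
So O(countersign_claim) is not derivable, and the apparent clash with O(¬countersign_claim) does not arise.
A world satisfying every obligation exists (e.g. anonymize_schedule=false, certify_form=false, countersign_claim=false, disclose_memo=true, escrow_badge=false, notify_kin=true, obtain_consent=false, post_bond=true, renew_voucher=true, review_contract=false, seal_envelope=true); no atom is both obligatory and forbidden, so the set is consistent.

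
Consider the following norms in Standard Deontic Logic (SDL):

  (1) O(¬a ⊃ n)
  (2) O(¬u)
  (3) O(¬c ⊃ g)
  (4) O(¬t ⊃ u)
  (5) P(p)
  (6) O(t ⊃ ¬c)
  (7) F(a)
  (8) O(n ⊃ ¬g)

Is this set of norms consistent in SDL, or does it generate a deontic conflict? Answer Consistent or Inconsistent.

Inconsistent

Premise 2 gives O(¬u).
Premise 4 is O(¬t ⊃ u); contrapositively O(¬u ⊃ t). Since O(¬u) holds, K gives O(t).
Applying K to premise 6 (O(t ⊃ ¬c)) and O(t) yields O(¬c).
Premise 3 is O(¬c ⊃ g); since O(¬c), deontic closure gives O(g).
Premise 8 is O(n ⊃ ¬g); contrapositively O(g ⊃ ¬n). Since O(g) holds, K gives O(¬n).
The contrapositive of premise 1 (O(¬a ⊃ n)) is O(¬n ⊃ a), and O(¬n) is already established, so O(a).
However, F(a) at premise 7 amounts to O(¬a).
We now have both O(a) and O(¬a) — a is simultaneously obligatory and forbidden, violating the D-axiom.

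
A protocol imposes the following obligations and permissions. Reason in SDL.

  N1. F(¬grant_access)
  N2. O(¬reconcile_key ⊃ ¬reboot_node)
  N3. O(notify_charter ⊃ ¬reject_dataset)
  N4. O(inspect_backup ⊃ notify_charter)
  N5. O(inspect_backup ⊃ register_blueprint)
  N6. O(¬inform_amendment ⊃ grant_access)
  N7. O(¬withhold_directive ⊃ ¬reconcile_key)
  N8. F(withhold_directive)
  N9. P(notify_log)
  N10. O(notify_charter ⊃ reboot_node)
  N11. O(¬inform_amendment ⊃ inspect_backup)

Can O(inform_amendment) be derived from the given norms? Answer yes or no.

F(withhold_directive) at premise 8 means O(¬withhold_directive).
With premise 7, O(¬withhold_directive ⊃ ¬reconcile_key), the K-axiom yields O(¬reconcile_key).
Premise 2 is O(¬reconcile_key ⊃ ¬reboot_node); since O(¬reconcile_key), deontic closure gives O(¬reboot_node).
Premise 10 is O(notify_charter ⊃ reboot_node); contrapositively O(¬reboot_node ⊃ ¬notify_charter). Since O(¬reboot_node) holds, K gives O(¬notify_charter).
The contrapositive of premise 4 (O(inspect_backup ⊃ notify_charter)) is O(¬notify_charter ⊃ ¬inspect_backup), and O(¬notify_charter) is already established, so O(¬inspect_backup).
The contrapositive of premise 11 (O(¬inform_amendment ⊃ inspect_backup)) is O(¬inspect_backup ⊃ inform_amendment), and O(¬inspect_backup) is already established, so O(inform_amendment).
Premises 1, 3, 5, 6, 9 do not contribute to this derivation.
So O(inform_amendment) follows.

Yes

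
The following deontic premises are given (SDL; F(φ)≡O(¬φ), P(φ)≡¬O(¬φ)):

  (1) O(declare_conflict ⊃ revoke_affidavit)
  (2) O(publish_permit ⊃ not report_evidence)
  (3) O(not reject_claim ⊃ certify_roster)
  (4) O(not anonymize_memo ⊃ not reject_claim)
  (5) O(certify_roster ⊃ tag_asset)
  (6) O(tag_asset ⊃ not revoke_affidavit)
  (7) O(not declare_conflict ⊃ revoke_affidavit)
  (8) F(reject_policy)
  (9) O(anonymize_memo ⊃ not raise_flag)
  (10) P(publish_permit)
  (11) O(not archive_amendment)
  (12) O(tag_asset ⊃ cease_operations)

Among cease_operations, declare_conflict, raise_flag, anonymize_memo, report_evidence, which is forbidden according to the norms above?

raise_flag

Premises 1 and 7 are O(declare_conflict ⊃ revoke_affidavit) and O(not declare_conflict ⊃ revoke_affidavit); every ideal world satisfies declare_conflict or not declare_conflict, so in either case revoke_affidavit holds — hence O(revoke_affidavit).
Premise 6 is O(tag_asset ⊃ not revoke_affidavit); contrapositively O(revoke_affidavit ⊃ not tag_asset). Since O(revoke_affidavit) holds, K gives O(not tag_asset).
Premise 5, O(certify_roster ⊃ tag_asset), contraposes to O(not tag_asset ⊃ not certify_roster); with O(not tag_asset) we get O(not certify_roster).
Premise 3, O(not reject_claim ⊃ certify_roster), contraposes to O(not certify_roster ⊃ reject_claim); with O(not certify_roster) we get O(reject_claim).
Premise 4, O(not anonymize_memo ⊃ not reject_claim), contraposes to O(reject_claim ⊃ anonymize_memo); with O(reject_claim) we get O(anonymize_memo).
With premise 9, O(anonymize_memo ⊃ not raise_flag), the K-axiom yields O(not raise_flag).
So O(not raise_flag) holds, i.e. raise_flag is forbidden. None of the other listed options is forbidden under the premises.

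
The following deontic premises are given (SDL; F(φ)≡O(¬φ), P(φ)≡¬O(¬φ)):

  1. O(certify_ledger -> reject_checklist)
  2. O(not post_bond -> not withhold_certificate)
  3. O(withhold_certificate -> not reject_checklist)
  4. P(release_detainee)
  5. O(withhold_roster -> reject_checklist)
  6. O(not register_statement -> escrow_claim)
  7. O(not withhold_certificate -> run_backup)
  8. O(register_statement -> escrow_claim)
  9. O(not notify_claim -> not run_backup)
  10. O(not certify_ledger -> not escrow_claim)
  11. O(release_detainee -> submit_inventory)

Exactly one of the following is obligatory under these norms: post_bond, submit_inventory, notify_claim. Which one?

Premises 6 and 8 cover both cases: O(not register_statement -> escrow_claim) and O(register_statement -> escrow_claim). Since not register_statement ∨ register_statement is a tautology, O(escrow_claim) follows.
Premise 10 is O(not certify_ledger -> not escrow_claim); contrapositively O(escrow_claim -> certify_ledger). Since O(escrow_claim) holds, K gives O(certify_ledger).
From O(certify_ledger) and premise 1, O(certify_ledger -> reject_checklist), we obtain O(reject_checklist).
The contrapositive of premise 3 (O(withhold_certificate -> not reject_checklist)) is O(reject_checklist -> not withhold_certificate), and O(reject_checklist) is already established, so O(not withhold_certificate).
With premise 7, O(not withhold_certificate -> run_backup), the K-axiom yields O(run_backup).
Premise 9 is O(not notify_claim -> not run_backup); contrapositively O(run_backup -> notify_claim). Since O(run_backup) holds, K gives O(notify_claim).
So O(notify_claim) holds — notify_claim is obligatory. None of the other listed options is made obligatory by any chain of premises.

notify_claim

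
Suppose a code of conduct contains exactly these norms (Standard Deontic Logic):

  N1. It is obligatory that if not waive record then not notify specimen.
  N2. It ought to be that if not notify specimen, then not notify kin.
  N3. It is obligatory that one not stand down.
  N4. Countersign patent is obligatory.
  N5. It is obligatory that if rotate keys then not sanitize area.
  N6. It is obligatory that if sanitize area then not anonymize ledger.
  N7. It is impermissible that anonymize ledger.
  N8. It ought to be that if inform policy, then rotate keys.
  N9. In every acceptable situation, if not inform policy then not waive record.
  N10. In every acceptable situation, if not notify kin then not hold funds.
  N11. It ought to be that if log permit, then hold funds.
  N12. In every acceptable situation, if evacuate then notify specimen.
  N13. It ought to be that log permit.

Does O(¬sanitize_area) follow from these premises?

Premise 13 states O(log_permit) outright.
With premise 11, O(log_permit → hold_funds), the K-axiom yields O(hold_funds).
Premise 10 is O(¬notify_kin → ¬hold_funds); contrapositively O(hold_funds → notify_kin). Since O(hold_funds) holds, K gives O(notify_kin).
The contrapositive of premise 2 (O(¬notify_specimen → ¬notify_kin)) is O(notify_kin → notify_specimen), and O(notify_kin) is already established, so O(notify_specimen).
Premise 1 is O(¬waive_record → ¬notify_specimen); contrapositively O(notify_specimen → waive_record). Since O(notify_specimen) holds, K gives O(waive_record).
Premise 9, O(¬inform_policy → ¬waive_record), contraposes to O(waive_record → inform_policy); with O(waive_record) we get O(inform_policy).
Premise 8 is O(inform_policy → rotate_keys); since O(inform_policy), deontic closure gives O(rotate_keys).
With premise 5, O(rotate_keys → ¬sanitize_area), the K-axiom yields O(¬sanitize_area).
Premises 3, 4, 6, 7, 12 do not contribute to this derivation.
So O(¬sanitize_area) follows.

Yes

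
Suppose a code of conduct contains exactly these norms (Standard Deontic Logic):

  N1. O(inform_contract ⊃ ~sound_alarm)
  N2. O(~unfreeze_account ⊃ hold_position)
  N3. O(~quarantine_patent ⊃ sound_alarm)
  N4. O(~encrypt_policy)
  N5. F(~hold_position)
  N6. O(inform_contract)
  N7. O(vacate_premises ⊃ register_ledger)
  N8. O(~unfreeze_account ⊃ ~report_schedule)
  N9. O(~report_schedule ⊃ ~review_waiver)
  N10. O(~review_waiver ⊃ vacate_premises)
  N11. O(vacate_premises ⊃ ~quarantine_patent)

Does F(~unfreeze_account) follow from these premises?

From premise 6 we have O(inform_contract).
From O(inform_contract) and premise 1, O(inform_contract ⊃ ~sound_alarm), we obtain O(~sound_alarm).
The contrapositive of premise 3 (O(~quarantine_patent ⊃ sound_alarm)) is O(~sound_alarm ⊃ quarantine_patent), and O(~sound_alarm) is already established, so O(quarantine_patent).
The contrapositive of premise 11 (O(vacate_premises ⊃ ~quarantine_patent)) is O(quarantine_patent ⊃ ~vacate_premises), and O(quarantine_patent) is already established, so O(~vacate_premises).
Premise 10 is O(~review_waiver ⊃ vacate_premises); contrapositively O(~vacate_premises ⊃ review_waiver). Since O(~vacate_premises) holds, K gives O(review_waiver).
Premise 9, O(~report_schedule ⊃ ~review_waiver), contraposes to O(review_waiver ⊃ report_schedule); with O(review_waiver) we get O(report_schedule).
Premise 8 is O(~unfreeze_account ⊃ ~report_schedule); contrapositively O(report_schedule ⊃ unfreeze_account). Since O(report_schedule) holds, K gives O(unfreeze_account).
Premises 2, 4, 5, 7 do not contribute to this derivation.
So O(unfreeze_account) holds, i.e. F(~unfreeze_account). The claim follows.

Yes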